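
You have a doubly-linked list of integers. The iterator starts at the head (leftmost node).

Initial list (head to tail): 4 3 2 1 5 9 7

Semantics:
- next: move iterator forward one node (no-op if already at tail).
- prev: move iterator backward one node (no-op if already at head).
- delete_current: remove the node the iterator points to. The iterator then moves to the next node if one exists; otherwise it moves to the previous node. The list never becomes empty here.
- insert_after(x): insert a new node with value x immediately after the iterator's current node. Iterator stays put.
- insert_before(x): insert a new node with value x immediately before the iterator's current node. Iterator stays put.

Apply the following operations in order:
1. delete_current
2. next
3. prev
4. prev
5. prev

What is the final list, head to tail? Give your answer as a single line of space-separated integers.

Answer: 3 2 1 5 9 7

Derivation:
After 1 (delete_current): list=[3, 2, 1, 5, 9, 7] cursor@3
After 2 (next): list=[3, 2, 1, 5, 9, 7] cursor@2
After 3 (prev): list=[3, 2, 1, 5, 9, 7] cursor@3
After 4 (prev): list=[3, 2, 1, 5, 9, 7] cursor@3
After 5 (prev): list=[3, 2, 1, 5, 9, 7] cursor@3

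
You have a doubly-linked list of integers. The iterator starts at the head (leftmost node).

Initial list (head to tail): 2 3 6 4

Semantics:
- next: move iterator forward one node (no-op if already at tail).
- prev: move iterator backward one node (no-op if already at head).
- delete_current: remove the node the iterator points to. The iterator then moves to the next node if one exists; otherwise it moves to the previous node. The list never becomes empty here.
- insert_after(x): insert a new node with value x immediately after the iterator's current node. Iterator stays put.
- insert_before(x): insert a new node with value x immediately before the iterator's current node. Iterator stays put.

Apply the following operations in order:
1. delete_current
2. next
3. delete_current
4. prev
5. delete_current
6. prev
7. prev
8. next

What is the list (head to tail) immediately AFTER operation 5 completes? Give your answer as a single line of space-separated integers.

Answer: 4

Derivation:
After 1 (delete_current): list=[3, 6, 4] cursor@3
After 2 (next): list=[3, 6, 4] cursor@6
After 3 (delete_current): list=[3, 4] cursor@4
After 4 (prev): list=[3, 4] cursor@3
After 5 (delete_current): list=[4] cursor@4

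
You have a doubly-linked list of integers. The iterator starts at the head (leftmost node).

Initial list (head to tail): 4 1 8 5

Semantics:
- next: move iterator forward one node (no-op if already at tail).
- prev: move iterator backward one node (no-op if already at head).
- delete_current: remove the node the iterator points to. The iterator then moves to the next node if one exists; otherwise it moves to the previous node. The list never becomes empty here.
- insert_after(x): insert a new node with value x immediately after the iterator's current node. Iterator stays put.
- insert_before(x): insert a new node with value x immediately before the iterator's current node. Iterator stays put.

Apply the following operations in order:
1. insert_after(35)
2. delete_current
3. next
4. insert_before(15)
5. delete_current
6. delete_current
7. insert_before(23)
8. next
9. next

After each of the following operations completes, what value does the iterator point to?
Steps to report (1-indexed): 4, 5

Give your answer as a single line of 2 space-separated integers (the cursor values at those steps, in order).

Answer: 1 8

Derivation:
After 1 (insert_after(35)): list=[4, 35, 1, 8, 5] cursor@4
After 2 (delete_current): list=[35, 1, 8, 5] cursor@35
After 3 (next): list=[35, 1, 8, 5] cursor@1
After 4 (insert_before(15)): list=[35, 15, 1, 8, 5] cursor@1
After 5 (delete_current): list=[35, 15, 8, 5] cursor@8
After 6 (delete_current): list=[35, 15, 5] cursor@5
After 7 (insert_before(23)): list=[35, 15, 23, 5] cursor@5
After 8 (next): list=[35, 15, 23, 5] cursor@5
After 9 (next): list=[35, 15, 23, 5] cursor@5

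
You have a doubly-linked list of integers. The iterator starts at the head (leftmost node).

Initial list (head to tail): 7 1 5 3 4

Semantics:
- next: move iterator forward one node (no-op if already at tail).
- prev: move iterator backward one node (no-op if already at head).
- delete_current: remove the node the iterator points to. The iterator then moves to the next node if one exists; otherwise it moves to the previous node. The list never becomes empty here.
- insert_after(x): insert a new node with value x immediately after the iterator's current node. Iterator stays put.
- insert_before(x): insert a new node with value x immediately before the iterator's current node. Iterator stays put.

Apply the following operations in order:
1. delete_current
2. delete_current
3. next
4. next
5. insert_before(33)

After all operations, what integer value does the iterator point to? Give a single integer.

Answer: 4

Derivation:
After 1 (delete_current): list=[1, 5, 3, 4] cursor@1
After 2 (delete_current): list=[5, 3, 4] cursor@5
After 3 (next): list=[5, 3, 4] cursor@3
After 4 (next): list=[5, 3, 4] cursor@4
After 5 (insert_before(33)): list=[5, 3, 33, 4] cursor@4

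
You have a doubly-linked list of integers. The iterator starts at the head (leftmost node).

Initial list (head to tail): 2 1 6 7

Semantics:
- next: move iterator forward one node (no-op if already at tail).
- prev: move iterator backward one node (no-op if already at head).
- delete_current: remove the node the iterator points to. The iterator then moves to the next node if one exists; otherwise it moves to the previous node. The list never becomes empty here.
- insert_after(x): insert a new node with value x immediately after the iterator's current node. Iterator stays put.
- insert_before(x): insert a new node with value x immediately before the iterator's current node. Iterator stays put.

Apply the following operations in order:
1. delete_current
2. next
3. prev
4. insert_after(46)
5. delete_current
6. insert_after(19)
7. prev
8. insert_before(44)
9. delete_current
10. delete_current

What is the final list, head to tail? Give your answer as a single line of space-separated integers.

Answer: 44 6 7

Derivation:
After 1 (delete_current): list=[1, 6, 7] cursor@1
After 2 (next): list=[1, 6, 7] cursor@6
After 3 (prev): list=[1, 6, 7] cursor@1
After 4 (insert_after(46)): list=[1, 46, 6, 7] cursor@1
After 5 (delete_current): list=[46, 6, 7] cursor@46
After 6 (insert_after(19)): list=[46, 19, 6, 7] cursor@46
After 7 (prev): list=[46, 19, 6, 7] cursor@46
After 8 (insert_before(44)): list=[44, 46, 19, 6, 7] cursor@46
After 9 (delete_current): list=[44, 19, 6, 7] cursor@19
After 10 (delete_current): list=[44, 6, 7] cursor@6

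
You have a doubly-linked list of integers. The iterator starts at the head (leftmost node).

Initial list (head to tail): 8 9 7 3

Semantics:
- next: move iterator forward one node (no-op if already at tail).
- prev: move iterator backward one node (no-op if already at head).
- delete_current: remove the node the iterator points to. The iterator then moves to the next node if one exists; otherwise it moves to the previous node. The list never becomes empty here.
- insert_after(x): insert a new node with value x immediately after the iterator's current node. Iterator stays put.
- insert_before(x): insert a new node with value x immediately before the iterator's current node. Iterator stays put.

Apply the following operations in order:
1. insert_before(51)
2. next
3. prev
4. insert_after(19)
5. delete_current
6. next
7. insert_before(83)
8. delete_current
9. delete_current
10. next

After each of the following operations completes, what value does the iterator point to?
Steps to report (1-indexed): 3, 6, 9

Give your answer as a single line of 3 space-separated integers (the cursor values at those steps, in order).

After 1 (insert_before(51)): list=[51, 8, 9, 7, 3] cursor@8
After 2 (next): list=[51, 8, 9, 7, 3] cursor@9
After 3 (prev): list=[51, 8, 9, 7, 3] cursor@8
After 4 (insert_after(19)): list=[51, 8, 19, 9, 7, 3] cursor@8
After 5 (delete_current): list=[51, 19, 9, 7, 3] cursor@19
After 6 (next): list=[51, 19, 9, 7, 3] cursor@9
After 7 (insert_before(83)): list=[51, 19, 83, 9, 7, 3] cursor@9
After 8 (delete_current): list=[51, 19, 83, 7, 3] cursor@7
After 9 (delete_current): list=[51, 19, 83, 3] cursor@3
After 10 (next): list=[51, 19, 83, 3] cursor@3

Answer: 8 9 3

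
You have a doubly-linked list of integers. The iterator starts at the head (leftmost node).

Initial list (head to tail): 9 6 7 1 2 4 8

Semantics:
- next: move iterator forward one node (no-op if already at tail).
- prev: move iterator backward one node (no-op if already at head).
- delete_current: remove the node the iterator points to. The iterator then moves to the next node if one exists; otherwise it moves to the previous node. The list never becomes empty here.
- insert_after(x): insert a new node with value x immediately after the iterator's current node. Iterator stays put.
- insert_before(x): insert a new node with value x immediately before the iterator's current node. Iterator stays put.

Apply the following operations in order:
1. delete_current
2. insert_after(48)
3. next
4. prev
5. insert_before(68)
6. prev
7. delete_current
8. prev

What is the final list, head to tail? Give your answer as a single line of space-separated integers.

Answer: 6 48 7 1 2 4 8

Derivation:
After 1 (delete_current): list=[6, 7, 1, 2, 4, 8] cursor@6
After 2 (insert_after(48)): list=[6, 48, 7, 1, 2, 4, 8] cursor@6
After 3 (next): list=[6, 48, 7, 1, 2, 4, 8] cursor@48
After 4 (prev): list=[6, 48, 7, 1, 2, 4, 8] cursor@6
After 5 (insert_before(68)): list=[68, 6, 48, 7, 1, 2, 4, 8] cursor@6
After 6 (prev): list=[68, 6, 48, 7, 1, 2, 4, 8] cursor@68
After 7 (delete_current): list=[6, 48, 7, 1, 2, 4, 8] cursor@6
After 8 (prev): list=[6, 48, 7, 1, 2, 4, 8] cursor@6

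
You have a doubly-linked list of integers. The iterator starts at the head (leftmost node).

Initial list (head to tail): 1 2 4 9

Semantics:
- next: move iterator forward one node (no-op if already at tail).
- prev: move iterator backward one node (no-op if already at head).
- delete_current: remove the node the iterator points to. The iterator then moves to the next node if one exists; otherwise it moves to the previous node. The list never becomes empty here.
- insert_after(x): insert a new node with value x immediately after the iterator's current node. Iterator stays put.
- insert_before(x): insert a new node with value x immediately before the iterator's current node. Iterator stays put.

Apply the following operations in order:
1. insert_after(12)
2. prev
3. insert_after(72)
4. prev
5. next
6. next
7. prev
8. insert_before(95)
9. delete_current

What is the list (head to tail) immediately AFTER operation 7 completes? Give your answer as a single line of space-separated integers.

After 1 (insert_after(12)): list=[1, 12, 2, 4, 9] cursor@1
After 2 (prev): list=[1, 12, 2, 4, 9] cursor@1
After 3 (insert_after(72)): list=[1, 72, 12, 2, 4, 9] cursor@1
After 4 (prev): list=[1, 72, 12, 2, 4, 9] cursor@1
After 5 (next): list=[1, 72, 12, 2, 4, 9] cursor@72
After 6 (next): list=[1, 72, 12, 2, 4, 9] cursor@12
After 7 (prev): list=[1, 72, 12, 2, 4, 9] cursor@72

Answer: 1 72 12 2 4 9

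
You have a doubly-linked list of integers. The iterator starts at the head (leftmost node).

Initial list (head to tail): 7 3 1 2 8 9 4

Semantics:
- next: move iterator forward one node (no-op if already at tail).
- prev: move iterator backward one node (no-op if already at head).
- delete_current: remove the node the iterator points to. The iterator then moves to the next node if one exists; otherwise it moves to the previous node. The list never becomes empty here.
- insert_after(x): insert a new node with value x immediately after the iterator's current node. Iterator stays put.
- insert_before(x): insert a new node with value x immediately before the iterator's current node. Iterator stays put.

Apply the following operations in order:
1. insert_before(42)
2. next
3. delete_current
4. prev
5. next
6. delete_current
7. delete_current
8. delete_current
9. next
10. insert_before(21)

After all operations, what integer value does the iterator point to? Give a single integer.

Answer: 4

Derivation:
After 1 (insert_before(42)): list=[42, 7, 3, 1, 2, 8, 9, 4] cursor@7
After 2 (next): list=[42, 7, 3, 1, 2, 8, 9, 4] cursor@3
After 3 (delete_current): list=[42, 7, 1, 2, 8, 9, 4] cursor@1
After 4 (prev): list=[42, 7, 1, 2, 8, 9, 4] cursor@7
After 5 (next): list=[42, 7, 1, 2, 8, 9, 4] cursor@1
After 6 (delete_current): list=[42, 7, 2, 8, 9, 4] cursor@2
After 7 (delete_current): list=[42, 7, 8, 9, 4] cursor@8
After 8 (delete_current): list=[42, 7, 9, 4] cursor@9
After 9 (next): list=[42, 7, 9, 4] cursor@4
After 10 (insert_before(21)): list=[42, 7, 9, 21, 4] cursor@4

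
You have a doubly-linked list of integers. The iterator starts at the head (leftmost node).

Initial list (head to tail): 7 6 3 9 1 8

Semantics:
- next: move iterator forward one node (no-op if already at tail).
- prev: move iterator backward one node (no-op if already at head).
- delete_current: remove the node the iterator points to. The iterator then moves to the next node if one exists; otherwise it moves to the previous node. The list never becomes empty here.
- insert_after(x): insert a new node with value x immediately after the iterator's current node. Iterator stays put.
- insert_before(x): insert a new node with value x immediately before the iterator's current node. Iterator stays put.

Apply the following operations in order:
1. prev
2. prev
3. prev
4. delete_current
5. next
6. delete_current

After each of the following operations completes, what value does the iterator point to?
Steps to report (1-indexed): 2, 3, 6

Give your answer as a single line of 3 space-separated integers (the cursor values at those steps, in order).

After 1 (prev): list=[7, 6, 3, 9, 1, 8] cursor@7
After 2 (prev): list=[7, 6, 3, 9, 1, 8] cursor@7
After 3 (prev): list=[7, 6, 3, 9, 1, 8] cursor@7
After 4 (delete_current): list=[6, 3, 9, 1, 8] cursor@6
After 5 (next): list=[6, 3, 9, 1, 8] cursor@3
After 6 (delete_current): list=[6, 9, 1, 8] cursor@9

Answer: 7 7 9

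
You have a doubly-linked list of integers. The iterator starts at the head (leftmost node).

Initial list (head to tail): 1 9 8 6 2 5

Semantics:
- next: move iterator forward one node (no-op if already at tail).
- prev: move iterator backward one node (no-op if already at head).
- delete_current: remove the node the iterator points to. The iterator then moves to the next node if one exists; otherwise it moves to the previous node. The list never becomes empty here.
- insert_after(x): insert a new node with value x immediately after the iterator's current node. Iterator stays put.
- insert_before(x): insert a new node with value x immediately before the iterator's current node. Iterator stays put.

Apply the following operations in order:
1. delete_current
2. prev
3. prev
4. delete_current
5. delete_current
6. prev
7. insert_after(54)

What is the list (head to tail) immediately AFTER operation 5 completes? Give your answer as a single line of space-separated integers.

Answer: 6 2 5

Derivation:
After 1 (delete_current): list=[9, 8, 6, 2, 5] cursor@9
After 2 (prev): list=[9, 8, 6, 2, 5] cursor@9
After 3 (prev): list=[9, 8, 6, 2, 5] cursor@9
After 4 (delete_current): list=[8, 6, 2, 5] cursor@8
After 5 (delete_current): list=[6, 2, 5] cursor@6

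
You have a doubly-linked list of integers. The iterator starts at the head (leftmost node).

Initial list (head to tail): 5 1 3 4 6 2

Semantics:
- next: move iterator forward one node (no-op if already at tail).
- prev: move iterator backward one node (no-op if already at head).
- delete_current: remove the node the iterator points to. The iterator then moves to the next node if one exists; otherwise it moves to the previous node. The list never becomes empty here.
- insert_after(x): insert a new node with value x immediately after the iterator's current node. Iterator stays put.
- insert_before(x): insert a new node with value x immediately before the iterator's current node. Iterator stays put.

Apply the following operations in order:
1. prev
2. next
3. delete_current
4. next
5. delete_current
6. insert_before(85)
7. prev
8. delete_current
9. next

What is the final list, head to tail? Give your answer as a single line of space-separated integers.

After 1 (prev): list=[5, 1, 3, 4, 6, 2] cursor@5
After 2 (next): list=[5, 1, 3, 4, 6, 2] cursor@1
After 3 (delete_current): list=[5, 3, 4, 6, 2] cursor@3
After 4 (next): list=[5, 3, 4, 6, 2] cursor@4
After 5 (delete_current): list=[5, 3, 6, 2] cursor@6
After 6 (insert_before(85)): list=[5, 3, 85, 6, 2] cursor@6
After 7 (prev): list=[5, 3, 85, 6, 2] cursor@85
After 8 (delete_current): list=[5, 3, 6, 2] cursor@6
After 9 (next): list=[5, 3, 6, 2] cursor@2

Answer: 5 3 6 2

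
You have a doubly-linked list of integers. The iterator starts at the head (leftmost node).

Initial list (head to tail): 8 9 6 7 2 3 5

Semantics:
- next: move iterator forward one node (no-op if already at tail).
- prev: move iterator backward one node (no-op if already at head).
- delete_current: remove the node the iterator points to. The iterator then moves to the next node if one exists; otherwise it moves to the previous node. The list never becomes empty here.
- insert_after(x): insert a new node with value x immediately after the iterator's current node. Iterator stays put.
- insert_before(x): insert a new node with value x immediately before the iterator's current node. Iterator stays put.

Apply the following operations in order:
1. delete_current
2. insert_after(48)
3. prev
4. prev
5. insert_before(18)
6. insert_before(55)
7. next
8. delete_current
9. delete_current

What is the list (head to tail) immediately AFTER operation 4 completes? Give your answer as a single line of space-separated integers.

Answer: 9 48 6 7 2 3 5

Derivation:
After 1 (delete_current): list=[9, 6, 7, 2, 3, 5] cursor@9
After 2 (insert_after(48)): list=[9, 48, 6, 7, 2, 3, 5] cursor@9
After 3 (prev): list=[9, 48, 6, 7, 2, 3, 5] cursor@9
After 4 (prev): list=[9, 48, 6, 7, 2, 3, 5] cursor@9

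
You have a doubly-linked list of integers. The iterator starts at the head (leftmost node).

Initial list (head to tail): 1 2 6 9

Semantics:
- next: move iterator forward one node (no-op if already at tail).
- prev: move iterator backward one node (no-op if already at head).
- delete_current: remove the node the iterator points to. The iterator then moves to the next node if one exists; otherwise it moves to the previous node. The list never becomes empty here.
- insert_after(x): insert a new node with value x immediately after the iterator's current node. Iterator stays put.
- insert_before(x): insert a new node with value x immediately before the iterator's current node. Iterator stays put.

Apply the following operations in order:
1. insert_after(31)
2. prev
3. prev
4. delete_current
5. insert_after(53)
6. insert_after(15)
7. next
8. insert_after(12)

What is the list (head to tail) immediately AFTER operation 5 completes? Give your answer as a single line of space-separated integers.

After 1 (insert_after(31)): list=[1, 31, 2, 6, 9] cursor@1
After 2 (prev): list=[1, 31, 2, 6, 9] cursor@1
After 3 (prev): list=[1, 31, 2, 6, 9] cursor@1
After 4 (delete_current): list=[31, 2, 6, 9] cursor@31
After 5 (insert_after(53)): list=[31, 53, 2, 6, 9] cursor@31

Answer: 31 53 2 6 9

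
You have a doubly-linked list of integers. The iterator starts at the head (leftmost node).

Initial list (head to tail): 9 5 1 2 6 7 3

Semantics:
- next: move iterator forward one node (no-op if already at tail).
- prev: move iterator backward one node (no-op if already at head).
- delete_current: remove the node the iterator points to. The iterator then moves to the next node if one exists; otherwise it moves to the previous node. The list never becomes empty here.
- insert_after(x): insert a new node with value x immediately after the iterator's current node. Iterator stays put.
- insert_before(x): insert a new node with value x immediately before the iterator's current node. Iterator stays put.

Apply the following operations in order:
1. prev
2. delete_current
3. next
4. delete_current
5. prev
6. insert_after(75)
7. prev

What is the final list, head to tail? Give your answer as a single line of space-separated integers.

After 1 (prev): list=[9, 5, 1, 2, 6, 7, 3] cursor@9
After 2 (delete_current): list=[5, 1, 2, 6, 7, 3] cursor@5
After 3 (next): list=[5, 1, 2, 6, 7, 3] cursor@1
After 4 (delete_current): list=[5, 2, 6, 7, 3] cursor@2
After 5 (prev): list=[5, 2, 6, 7, 3] cursor@5
After 6 (insert_after(75)): list=[5, 75, 2, 6, 7, 3] cursor@5
After 7 (prev): list=[5, 75, 2, 6, 7, 3] cursor@5

Answer: 5 75 2 6 7 3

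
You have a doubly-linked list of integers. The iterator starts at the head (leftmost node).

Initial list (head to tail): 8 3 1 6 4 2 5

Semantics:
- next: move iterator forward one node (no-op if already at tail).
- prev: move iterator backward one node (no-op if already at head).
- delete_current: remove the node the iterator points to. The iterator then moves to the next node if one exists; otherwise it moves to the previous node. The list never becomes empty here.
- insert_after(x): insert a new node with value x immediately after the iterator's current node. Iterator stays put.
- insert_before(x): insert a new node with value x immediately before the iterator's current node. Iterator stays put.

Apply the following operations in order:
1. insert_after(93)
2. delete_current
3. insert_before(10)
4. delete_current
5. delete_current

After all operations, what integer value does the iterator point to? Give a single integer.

Answer: 1

Derivation:
After 1 (insert_after(93)): list=[8, 93, 3, 1, 6, 4, 2, 5] cursor@8
After 2 (delete_current): list=[93, 3, 1, 6, 4, 2, 5] cursor@93
After 3 (insert_before(10)): list=[10, 93, 3, 1, 6, 4, 2, 5] cursor@93
After 4 (delete_current): list=[10, 3, 1, 6, 4, 2, 5] cursor@3
After 5 (delete_current): list=[10, 1, 6, 4, 2, 5] cursor@1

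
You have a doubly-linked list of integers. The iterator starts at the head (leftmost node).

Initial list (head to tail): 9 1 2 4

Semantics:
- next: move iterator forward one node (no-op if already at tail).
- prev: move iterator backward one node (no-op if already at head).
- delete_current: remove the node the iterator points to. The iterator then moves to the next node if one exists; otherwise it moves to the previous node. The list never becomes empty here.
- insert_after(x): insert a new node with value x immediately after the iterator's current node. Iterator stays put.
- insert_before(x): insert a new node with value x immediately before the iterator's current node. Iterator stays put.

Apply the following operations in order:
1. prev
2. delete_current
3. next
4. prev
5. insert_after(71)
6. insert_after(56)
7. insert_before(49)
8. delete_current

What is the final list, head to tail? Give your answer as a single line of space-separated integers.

Answer: 49 56 71 2 4

Derivation:
After 1 (prev): list=[9, 1, 2, 4] cursor@9
After 2 (delete_current): list=[1, 2, 4] cursor@1
After 3 (next): list=[1, 2, 4] cursor@2
After 4 (prev): list=[1, 2, 4] cursor@1
After 5 (insert_after(71)): list=[1, 71, 2, 4] cursor@1
After 6 (insert_after(56)): list=[1, 56, 71, 2, 4] cursor@1
After 7 (insert_before(49)): list=[49, 1, 56, 71, 2, 4] cursor@1
After 8 (delete_current): list=[49, 56, 71, 2, 4] cursor@56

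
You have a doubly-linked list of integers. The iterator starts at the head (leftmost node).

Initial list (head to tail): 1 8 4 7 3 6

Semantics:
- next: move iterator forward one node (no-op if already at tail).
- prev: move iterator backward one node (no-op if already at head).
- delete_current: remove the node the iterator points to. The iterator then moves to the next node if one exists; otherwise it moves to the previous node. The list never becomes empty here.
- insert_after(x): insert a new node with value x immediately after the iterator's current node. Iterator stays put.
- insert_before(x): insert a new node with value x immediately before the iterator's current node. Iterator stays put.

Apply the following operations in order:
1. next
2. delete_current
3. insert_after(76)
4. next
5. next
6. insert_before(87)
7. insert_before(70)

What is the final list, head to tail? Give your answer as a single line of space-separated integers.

After 1 (next): list=[1, 8, 4, 7, 3, 6] cursor@8
After 2 (delete_current): list=[1, 4, 7, 3, 6] cursor@4
After 3 (insert_after(76)): list=[1, 4, 76, 7, 3, 6] cursor@4
After 4 (next): list=[1, 4, 76, 7, 3, 6] cursor@76
After 5 (next): list=[1, 4, 76, 7, 3, 6] cursor@7
After 6 (insert_before(87)): list=[1, 4, 76, 87, 7, 3, 6] cursor@7
After 7 (insert_before(70)): list=[1, 4, 76, 87, 70, 7, 3, 6] cursor@7

Answer: 1 4 76 87 70 7 3 6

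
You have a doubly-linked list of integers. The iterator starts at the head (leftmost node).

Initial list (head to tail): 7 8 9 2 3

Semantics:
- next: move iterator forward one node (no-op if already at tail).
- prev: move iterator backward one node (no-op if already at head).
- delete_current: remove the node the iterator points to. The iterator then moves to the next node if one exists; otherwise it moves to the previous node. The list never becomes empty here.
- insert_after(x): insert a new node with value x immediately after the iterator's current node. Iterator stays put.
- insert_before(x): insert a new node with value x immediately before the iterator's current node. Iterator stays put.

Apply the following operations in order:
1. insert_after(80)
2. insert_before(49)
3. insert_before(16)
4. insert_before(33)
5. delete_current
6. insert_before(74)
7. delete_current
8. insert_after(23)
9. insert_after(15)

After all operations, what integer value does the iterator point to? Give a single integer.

Answer: 8

Derivation:
After 1 (insert_after(80)): list=[7, 80, 8, 9, 2, 3] cursor@7
After 2 (insert_before(49)): list=[49, 7, 80, 8, 9, 2, 3] cursor@7
After 3 (insert_before(16)): list=[49, 16, 7, 80, 8, 9, 2, 3] cursor@7
After 4 (insert_before(33)): list=[49, 16, 33, 7, 80, 8, 9, 2, 3] cursor@7
After 5 (delete_current): list=[49, 16, 33, 80, 8, 9, 2, 3] cursor@80
After 6 (insert_before(74)): list=[49, 16, 33, 74, 80, 8, 9, 2, 3] cursor@80
After 7 (delete_current): list=[49, 16, 33, 74, 8, 9, 2, 3] cursor@8
After 8 (insert_after(23)): list=[49, 16, 33, 74, 8, 23, 9, 2, 3] cursor@8
After 9 (insert_after(15)): list=[49, 16, 33, 74, 8, 15, 23, 9, 2, 3] cursor@8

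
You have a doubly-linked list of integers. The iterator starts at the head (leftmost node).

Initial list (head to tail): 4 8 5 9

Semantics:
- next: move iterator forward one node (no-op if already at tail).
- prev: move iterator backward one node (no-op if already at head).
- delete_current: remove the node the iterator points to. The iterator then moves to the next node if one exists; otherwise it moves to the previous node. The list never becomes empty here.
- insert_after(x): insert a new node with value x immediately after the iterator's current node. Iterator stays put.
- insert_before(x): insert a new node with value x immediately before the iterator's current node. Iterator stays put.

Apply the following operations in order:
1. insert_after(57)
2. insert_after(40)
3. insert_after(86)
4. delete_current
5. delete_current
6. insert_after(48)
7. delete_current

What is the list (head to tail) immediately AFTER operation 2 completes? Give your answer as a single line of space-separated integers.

After 1 (insert_after(57)): list=[4, 57, 8, 5, 9] cursor@4
After 2 (insert_after(40)): list=[4, 40, 57, 8, 5, 9] cursor@4

Answer: 4 40 57 8 5 9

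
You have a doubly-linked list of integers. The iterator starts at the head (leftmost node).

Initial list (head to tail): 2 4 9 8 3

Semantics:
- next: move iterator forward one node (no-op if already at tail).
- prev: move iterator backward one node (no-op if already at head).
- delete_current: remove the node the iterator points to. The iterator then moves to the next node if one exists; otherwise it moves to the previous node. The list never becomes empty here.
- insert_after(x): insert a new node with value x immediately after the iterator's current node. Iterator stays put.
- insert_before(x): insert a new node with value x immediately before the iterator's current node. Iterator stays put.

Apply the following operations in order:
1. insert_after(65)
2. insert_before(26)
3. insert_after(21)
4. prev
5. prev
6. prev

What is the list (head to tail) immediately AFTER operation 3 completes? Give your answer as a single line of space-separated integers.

Answer: 26 2 21 65 4 9 8 3

Derivation:
After 1 (insert_after(65)): list=[2, 65, 4, 9, 8, 3] cursor@2
After 2 (insert_before(26)): list=[26, 2, 65, 4, 9, 8, 3] cursor@2
After 3 (insert_after(21)): list=[26, 2, 21, 65, 4, 9, 8, 3] cursor@2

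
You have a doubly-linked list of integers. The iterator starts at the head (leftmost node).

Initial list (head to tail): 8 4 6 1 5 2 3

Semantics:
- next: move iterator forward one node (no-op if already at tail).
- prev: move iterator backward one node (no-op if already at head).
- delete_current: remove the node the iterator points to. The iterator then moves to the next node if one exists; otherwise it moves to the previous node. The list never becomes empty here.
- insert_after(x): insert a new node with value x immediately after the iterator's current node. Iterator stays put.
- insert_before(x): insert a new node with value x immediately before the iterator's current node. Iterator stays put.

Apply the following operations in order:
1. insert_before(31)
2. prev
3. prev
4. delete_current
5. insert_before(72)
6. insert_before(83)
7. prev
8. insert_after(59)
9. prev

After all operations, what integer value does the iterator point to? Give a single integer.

Answer: 72

Derivation:
After 1 (insert_before(31)): list=[31, 8, 4, 6, 1, 5, 2, 3] cursor@8
After 2 (prev): list=[31, 8, 4, 6, 1, 5, 2, 3] cursor@31
After 3 (prev): list=[31, 8, 4, 6, 1, 5, 2, 3] cursor@31
After 4 (delete_current): list=[8, 4, 6, 1, 5, 2, 3] cursor@8
After 5 (insert_before(72)): list=[72, 8, 4, 6, 1, 5, 2, 3] cursor@8
After 6 (insert_before(83)): list=[72, 83, 8, 4, 6, 1, 5, 2, 3] cursor@8
After 7 (prev): list=[72, 83, 8, 4, 6, 1, 5, 2, 3] cursor@83
After 8 (insert_after(59)): list=[72, 83, 59, 8, 4, 6, 1, 5, 2, 3] cursor@83
After 9 (prev): list=[72, 83, 59, 8, 4, 6, 1, 5, 2, 3] cursor@72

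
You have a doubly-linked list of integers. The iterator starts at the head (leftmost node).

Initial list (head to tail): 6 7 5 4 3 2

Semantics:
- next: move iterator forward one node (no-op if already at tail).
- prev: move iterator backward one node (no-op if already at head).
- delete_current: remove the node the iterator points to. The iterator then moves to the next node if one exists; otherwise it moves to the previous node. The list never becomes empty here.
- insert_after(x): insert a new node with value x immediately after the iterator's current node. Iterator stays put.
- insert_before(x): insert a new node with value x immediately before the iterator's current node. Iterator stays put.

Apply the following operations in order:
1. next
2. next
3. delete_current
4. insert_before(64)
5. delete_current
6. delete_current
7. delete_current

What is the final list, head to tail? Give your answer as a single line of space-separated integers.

Answer: 6 7 64

Derivation:
After 1 (next): list=[6, 7, 5, 4, 3, 2] cursor@7
After 2 (next): list=[6, 7, 5, 4, 3, 2] cursor@5
After 3 (delete_current): list=[6, 7, 4, 3, 2] cursor@4
After 4 (insert_before(64)): list=[6, 7, 64, 4, 3, 2] cursor@4
After 5 (delete_current): list=[6, 7, 64, 3, 2] cursor@3
After 6 (delete_current): list=[6, 7, 64, 2] cursor@2
After 7 (delete_current): list=[6, 7, 64] cursor@64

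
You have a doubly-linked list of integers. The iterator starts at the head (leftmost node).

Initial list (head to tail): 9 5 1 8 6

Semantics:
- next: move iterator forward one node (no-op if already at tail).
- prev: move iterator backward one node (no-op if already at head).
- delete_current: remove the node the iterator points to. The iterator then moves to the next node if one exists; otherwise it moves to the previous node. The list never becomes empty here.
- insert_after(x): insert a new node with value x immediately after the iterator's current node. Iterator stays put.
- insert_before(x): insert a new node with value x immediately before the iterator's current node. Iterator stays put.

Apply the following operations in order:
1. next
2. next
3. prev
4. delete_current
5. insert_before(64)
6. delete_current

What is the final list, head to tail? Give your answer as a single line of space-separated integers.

After 1 (next): list=[9, 5, 1, 8, 6] cursor@5
After 2 (next): list=[9, 5, 1, 8, 6] cursor@1
After 3 (prev): list=[9, 5, 1, 8, 6] cursor@5
After 4 (delete_current): list=[9, 1, 8, 6] cursor@1
After 5 (insert_before(64)): list=[9, 64, 1, 8, 6] cursor@1
After 6 (delete_current): list=[9, 64, 8, 6] cursor@8

Answer: 9 64 8 6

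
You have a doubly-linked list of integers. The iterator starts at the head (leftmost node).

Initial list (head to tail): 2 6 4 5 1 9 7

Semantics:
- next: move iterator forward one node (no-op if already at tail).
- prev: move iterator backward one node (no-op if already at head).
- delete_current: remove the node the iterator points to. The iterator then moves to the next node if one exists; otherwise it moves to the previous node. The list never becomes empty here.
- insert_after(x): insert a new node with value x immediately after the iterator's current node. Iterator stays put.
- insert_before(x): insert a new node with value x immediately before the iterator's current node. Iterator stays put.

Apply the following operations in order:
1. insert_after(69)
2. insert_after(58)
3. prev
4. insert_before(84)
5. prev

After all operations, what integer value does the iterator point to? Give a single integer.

Answer: 84

Derivation:
After 1 (insert_after(69)): list=[2, 69, 6, 4, 5, 1, 9, 7] cursor@2
After 2 (insert_after(58)): list=[2, 58, 69, 6, 4, 5, 1, 9, 7] cursor@2
After 3 (prev): list=[2, 58, 69, 6, 4, 5, 1, 9, 7] cursor@2
After 4 (insert_before(84)): list=[84, 2, 58, 69, 6, 4, 5, 1, 9, 7] cursor@2
After 5 (prev): list=[84, 2, 58, 69, 6, 4, 5, 1, 9, 7] cursor@84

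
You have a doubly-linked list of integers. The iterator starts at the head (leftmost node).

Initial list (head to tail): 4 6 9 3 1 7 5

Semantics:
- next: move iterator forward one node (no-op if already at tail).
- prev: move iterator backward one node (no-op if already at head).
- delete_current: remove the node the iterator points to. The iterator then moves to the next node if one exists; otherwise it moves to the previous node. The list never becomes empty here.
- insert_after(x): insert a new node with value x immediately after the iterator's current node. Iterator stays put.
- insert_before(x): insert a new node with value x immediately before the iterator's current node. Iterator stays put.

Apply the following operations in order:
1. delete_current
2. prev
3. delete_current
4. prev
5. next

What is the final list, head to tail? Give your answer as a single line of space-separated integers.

After 1 (delete_current): list=[6, 9, 3, 1, 7, 5] cursor@6
After 2 (prev): list=[6, 9, 3, 1, 7, 5] cursor@6
After 3 (delete_current): list=[9, 3, 1, 7, 5] cursor@9
After 4 (prev): list=[9, 3, 1, 7, 5] cursor@9
After 5 (next): list=[9, 3, 1, 7, 5] cursor@3

Answer: 9 3 1 7 5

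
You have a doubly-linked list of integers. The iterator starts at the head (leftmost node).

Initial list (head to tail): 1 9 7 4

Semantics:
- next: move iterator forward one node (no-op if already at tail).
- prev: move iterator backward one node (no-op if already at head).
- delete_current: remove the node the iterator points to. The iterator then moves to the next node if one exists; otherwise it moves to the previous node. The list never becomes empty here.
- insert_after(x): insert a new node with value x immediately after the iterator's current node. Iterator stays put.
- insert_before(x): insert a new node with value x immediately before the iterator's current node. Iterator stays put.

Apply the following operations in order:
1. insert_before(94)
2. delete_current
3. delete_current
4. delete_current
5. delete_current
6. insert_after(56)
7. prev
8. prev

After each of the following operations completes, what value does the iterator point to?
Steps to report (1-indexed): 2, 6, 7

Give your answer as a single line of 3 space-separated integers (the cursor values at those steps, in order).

Answer: 9 94 94

Derivation:
After 1 (insert_before(94)): list=[94, 1, 9, 7, 4] cursor@1
After 2 (delete_current): list=[94, 9, 7, 4] cursor@9
After 3 (delete_current): list=[94, 7, 4] cursor@7
After 4 (delete_current): list=[94, 4] cursor@4
After 5 (delete_current): list=[94] cursor@94
After 6 (insert_after(56)): list=[94, 56] cursor@94
After 7 (prev): list=[94, 56] cursor@94
After 8 (prev): list=[94, 56] cursor@94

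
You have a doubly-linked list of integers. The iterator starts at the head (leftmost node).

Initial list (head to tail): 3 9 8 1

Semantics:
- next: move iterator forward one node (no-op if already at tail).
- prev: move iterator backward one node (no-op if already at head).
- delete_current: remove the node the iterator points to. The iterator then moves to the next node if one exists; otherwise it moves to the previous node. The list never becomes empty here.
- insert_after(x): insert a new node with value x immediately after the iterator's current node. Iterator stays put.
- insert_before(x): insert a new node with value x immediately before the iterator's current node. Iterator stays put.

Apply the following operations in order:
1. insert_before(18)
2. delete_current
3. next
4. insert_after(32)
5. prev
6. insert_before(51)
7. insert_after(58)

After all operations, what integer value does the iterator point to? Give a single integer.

After 1 (insert_before(18)): list=[18, 3, 9, 8, 1] cursor@3
After 2 (delete_current): list=[18, 9, 8, 1] cursor@9
After 3 (next): list=[18, 9, 8, 1] cursor@8
After 4 (insert_after(32)): list=[18, 9, 8, 32, 1] cursor@8
After 5 (prev): list=[18, 9, 8, 32, 1] cursor@9
After 6 (insert_before(51)): list=[18, 51, 9, 8, 32, 1] cursor@9
After 7 (insert_after(58)): list=[18, 51, 9, 58, 8, 32, 1] cursor@9

Answer: 9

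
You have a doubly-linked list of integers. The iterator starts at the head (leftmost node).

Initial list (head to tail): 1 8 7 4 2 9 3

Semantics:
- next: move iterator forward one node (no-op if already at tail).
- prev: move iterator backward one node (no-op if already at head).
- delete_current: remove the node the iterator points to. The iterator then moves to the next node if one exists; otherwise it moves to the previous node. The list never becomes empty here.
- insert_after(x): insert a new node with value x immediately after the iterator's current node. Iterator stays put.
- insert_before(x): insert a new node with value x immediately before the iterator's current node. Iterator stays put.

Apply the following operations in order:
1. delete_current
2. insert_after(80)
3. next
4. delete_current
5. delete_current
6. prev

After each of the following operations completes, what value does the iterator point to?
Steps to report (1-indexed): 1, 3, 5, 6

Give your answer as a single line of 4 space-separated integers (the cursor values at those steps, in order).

After 1 (delete_current): list=[8, 7, 4, 2, 9, 3] cursor@8
After 2 (insert_after(80)): list=[8, 80, 7, 4, 2, 9, 3] cursor@8
After 3 (next): list=[8, 80, 7, 4, 2, 9, 3] cursor@80
After 4 (delete_current): list=[8, 7, 4, 2, 9, 3] cursor@7
After 5 (delete_current): list=[8, 4, 2, 9, 3] cursor@4
After 6 (prev): list=[8, 4, 2, 9, 3] cursor@8

Answer: 8 80 4 8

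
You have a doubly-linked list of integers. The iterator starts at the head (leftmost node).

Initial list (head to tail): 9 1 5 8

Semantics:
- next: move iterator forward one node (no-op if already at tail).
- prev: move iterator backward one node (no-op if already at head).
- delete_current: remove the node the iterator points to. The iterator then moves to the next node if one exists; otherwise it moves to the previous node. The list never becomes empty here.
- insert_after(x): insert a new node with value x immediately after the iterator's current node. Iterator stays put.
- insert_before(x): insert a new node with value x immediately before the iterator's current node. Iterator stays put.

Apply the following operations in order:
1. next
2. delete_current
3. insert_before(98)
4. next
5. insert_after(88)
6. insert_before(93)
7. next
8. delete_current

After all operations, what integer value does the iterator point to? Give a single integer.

After 1 (next): list=[9, 1, 5, 8] cursor@1
After 2 (delete_current): list=[9, 5, 8] cursor@5
After 3 (insert_before(98)): list=[9, 98, 5, 8] cursor@5
After 4 (next): list=[9, 98, 5, 8] cursor@8
After 5 (insert_after(88)): list=[9, 98, 5, 8, 88] cursor@8
After 6 (insert_before(93)): list=[9, 98, 5, 93, 8, 88] cursor@8
After 7 (next): list=[9, 98, 5, 93, 8, 88] cursor@88
After 8 (delete_current): list=[9, 98, 5, 93, 8] cursor@8

Answer: 8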